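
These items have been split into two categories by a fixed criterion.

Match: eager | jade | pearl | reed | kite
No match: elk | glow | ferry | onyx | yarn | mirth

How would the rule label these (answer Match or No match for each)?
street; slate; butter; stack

Match, Match, Match, No match

A rule that fits every label: has ≥ 2 vowels — true of each 'Match' example, false of each 'No match' one.
street: 2 vowels, fits → Match. slate: 2 vowels, fits → Match. butter: 2 vowels, fits → Match. stack: 1 vowel, fails the rule → No match.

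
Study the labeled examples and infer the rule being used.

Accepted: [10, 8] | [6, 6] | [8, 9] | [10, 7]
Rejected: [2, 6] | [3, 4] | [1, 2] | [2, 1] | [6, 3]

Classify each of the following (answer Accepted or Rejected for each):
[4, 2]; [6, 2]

Rejected, Rejected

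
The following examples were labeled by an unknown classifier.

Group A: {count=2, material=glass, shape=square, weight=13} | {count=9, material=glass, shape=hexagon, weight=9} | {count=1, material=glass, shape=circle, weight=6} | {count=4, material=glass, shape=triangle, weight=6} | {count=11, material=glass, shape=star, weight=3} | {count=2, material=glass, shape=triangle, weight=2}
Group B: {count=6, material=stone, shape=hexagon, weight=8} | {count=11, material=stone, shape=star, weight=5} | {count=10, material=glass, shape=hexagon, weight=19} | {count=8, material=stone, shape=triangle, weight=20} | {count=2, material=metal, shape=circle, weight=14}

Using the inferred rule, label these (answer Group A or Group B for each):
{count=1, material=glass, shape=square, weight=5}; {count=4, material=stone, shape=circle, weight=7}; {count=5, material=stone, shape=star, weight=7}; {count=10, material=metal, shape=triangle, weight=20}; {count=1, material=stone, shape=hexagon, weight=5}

Group A, Group B, Group B, Group B, Group B

The simplest hypothesis consistent with all the labels is: material is glass AND weight ≤ 13.
{count=1, material=glass, shape=square, weight=5}: material is glass, weight = 5 — passes, so Group A. {count=4, material=stone, shape=circle, weight=7}: material is stone, weight = 7 — does not fit, so Group B. {count=5, material=stone, shape=star, weight=7}: material is stone, weight = 7 — does not fit, so Group B. {count=10, material=metal, shape=triangle, weight=20}: material is metal, weight = 20 — does not fit, so Group B. {count=1, material=stone, shape=hexagon, weight=5}: material is stone, weight = 5 — does not fit, so Group B.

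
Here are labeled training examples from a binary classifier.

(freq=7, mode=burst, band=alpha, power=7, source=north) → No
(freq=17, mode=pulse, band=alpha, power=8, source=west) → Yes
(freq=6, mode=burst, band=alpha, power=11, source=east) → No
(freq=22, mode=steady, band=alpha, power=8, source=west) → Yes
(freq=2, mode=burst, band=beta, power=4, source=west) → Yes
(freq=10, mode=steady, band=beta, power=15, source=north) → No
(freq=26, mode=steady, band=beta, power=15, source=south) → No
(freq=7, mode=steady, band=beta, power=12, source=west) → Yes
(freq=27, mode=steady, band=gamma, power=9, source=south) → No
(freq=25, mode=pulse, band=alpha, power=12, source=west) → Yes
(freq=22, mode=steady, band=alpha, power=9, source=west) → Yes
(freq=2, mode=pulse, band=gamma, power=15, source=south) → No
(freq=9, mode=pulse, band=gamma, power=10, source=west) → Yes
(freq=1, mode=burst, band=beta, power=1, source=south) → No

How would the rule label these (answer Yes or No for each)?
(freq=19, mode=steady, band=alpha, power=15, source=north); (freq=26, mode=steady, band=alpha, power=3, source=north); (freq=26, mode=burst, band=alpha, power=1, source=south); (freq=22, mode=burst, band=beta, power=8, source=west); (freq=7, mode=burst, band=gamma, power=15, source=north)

No, No, No, Yes, No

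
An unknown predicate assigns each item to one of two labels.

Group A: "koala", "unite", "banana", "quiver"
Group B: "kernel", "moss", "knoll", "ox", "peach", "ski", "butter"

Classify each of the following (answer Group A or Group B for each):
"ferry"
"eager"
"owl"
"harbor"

Group B, Group A, Group B, Group B

The classifier is using: has ≥ 3 vowels.
"ferry": Group B (1 vowel).
"eager": Group A (3 vowels).
"owl": Group B (1 vowel).
"harbor": Group B (2 vowels).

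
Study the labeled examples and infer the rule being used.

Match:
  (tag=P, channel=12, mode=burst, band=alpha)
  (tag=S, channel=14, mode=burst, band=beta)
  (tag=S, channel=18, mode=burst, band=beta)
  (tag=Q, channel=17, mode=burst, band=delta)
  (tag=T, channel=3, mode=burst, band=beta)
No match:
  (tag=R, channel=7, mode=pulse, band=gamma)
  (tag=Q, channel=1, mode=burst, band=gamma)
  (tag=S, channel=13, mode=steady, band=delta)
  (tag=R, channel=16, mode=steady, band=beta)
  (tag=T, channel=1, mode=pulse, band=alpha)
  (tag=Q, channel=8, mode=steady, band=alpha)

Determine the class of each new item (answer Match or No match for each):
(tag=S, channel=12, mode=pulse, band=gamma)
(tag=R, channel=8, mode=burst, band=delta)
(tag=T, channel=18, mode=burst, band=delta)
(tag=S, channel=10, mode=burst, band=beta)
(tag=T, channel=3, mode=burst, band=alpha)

No match, Match, Match, Match, Match

The rule appears to be: mode is burst AND channel ≥ 3.
(tag=S, channel=12, mode=pulse, band=gamma) → mode is pulse, channel = 12 → No match.
(tag=R, channel=8, mode=burst, band=delta) → mode is burst, channel = 8 → Match.
(tag=T, channel=18, mode=burst, band=delta) → mode is burst, channel = 18 → Match.
(tag=S, channel=10, mode=burst, band=beta) → mode is burst, channel = 10 → Match.
(tag=T, channel=3, mode=burst, band=alpha) → mode is burst, channel = 3 → Match.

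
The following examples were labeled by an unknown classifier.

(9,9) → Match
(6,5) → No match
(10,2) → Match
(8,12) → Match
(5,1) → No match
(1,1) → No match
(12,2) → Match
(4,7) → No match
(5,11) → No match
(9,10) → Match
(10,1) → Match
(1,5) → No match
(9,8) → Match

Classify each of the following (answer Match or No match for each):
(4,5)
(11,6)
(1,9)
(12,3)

No match, Match, No match, Match

A rule that fits every label: first ≥ 7 — true of each 'Match' example, false of each 'No match' one.
(4,5): first 4, doesn't match → No match. (11,6): first 11, fits → Match. (1,9): first 1, doesn't match → No match. (12,3): first 12, fits → Match.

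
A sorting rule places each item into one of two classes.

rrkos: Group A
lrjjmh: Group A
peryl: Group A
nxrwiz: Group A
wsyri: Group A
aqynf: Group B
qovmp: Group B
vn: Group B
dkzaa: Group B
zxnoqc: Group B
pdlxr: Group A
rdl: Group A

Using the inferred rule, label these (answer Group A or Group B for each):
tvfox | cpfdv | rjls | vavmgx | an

The simplest hypothesis consistent with all the labels is: contains 'r'.

Group B, Group B, Group A, Group B, Group B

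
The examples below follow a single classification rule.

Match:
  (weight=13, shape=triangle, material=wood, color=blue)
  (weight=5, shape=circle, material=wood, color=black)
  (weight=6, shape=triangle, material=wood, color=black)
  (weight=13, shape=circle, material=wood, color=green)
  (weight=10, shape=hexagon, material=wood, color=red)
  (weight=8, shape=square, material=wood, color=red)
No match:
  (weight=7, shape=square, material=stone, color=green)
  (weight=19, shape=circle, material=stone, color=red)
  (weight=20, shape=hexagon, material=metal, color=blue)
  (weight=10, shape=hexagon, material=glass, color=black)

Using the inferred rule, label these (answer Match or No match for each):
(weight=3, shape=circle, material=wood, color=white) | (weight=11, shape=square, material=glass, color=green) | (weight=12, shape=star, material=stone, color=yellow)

All 'Match' examples share one property — material is wood — and every 'No match' example lacks it.

Match, No match, No match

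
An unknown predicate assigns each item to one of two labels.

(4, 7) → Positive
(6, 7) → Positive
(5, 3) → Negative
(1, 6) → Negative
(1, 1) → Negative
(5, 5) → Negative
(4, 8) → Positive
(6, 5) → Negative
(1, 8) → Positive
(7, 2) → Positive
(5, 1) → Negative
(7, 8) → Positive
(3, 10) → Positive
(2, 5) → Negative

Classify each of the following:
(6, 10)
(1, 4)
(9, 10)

The rule appears to be: max ≥ 7.
(6, 10): max 10, matches → Positive. (1, 4): max 4, does not fit → Negative. (9, 10): max 10, matches → Positive.

Positive, Negative, Positive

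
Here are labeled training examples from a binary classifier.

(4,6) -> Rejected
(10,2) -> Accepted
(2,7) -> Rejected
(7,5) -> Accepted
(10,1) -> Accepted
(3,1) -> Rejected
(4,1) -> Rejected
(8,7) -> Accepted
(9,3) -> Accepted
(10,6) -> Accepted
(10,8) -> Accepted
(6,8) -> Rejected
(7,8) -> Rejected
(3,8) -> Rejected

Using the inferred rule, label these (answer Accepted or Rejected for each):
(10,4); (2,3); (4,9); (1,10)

The classifier is using: first > second AND sum ≥ 9.
(10,4) — 10 > 4, 10+4 = 14, hence Accepted. (2,3) — 2 < 3, 2+3 = 5, hence Rejected. (4,9) — 4 < 9, 4+9 = 13, hence Rejected. (1,10) — 1 < 10, 1+10 = 11, hence Rejected.

Accepted, Rejected, Rejected, Rejected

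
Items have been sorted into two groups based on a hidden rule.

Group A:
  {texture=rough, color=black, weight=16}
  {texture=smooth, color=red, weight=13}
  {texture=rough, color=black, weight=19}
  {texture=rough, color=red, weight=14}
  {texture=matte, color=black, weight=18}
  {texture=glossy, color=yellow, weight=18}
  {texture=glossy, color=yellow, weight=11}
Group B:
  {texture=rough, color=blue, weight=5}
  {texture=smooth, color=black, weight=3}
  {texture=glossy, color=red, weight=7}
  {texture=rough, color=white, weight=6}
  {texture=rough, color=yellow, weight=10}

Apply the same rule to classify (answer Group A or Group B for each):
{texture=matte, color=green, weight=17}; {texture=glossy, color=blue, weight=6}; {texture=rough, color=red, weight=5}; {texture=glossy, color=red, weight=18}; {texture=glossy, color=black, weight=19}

Group A, Group B, Group B, Group A, Group A

The simplest hypothesis consistent with all the labels is: weight ≥ 11.
Group A: {texture=matte, color=green, weight=17}, since weight = 17.
Group B: {texture=glossy, color=blue, weight=6}, since weight = 6.
Group B: {texture=rough, color=red, weight=5}, since weight = 5.
Group A: {texture=glossy, color=red, weight=18}, since weight = 18.
Group A: {texture=glossy, color=black, weight=19}, since weight = 19.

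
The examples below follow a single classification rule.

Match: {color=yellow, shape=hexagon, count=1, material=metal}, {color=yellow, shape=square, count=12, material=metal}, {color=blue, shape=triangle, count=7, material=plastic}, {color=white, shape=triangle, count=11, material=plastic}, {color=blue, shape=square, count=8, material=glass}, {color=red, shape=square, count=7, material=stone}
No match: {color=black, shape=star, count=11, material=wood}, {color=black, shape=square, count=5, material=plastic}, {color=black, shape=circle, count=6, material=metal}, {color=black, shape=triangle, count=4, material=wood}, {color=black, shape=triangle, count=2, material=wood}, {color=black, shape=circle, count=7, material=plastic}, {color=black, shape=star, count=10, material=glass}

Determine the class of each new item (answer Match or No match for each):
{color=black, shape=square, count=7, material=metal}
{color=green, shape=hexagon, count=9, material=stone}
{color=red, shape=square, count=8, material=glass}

No match, Match, Match

Looking at the examples, the only property every 'Match' case has and every 'No match' case lacks is: color is not black.
{color=black, shape=square, count=7, material=metal}: color is black — does not pass, so No match. {color=green, shape=hexagon, count=9, material=stone}: color is green — qualifies, so Match. {color=red, shape=square, count=8, material=glass}: color is red — qualifies, so Match.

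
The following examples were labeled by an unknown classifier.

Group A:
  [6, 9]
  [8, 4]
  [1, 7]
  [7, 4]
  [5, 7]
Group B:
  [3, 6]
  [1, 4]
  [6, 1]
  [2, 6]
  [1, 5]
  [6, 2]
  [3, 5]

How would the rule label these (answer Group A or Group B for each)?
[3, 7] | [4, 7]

Group A, Group A

A rule that fits every label: max ≥ 7 — true of each 'Group A' example, false of each 'Group B' one.
Group A: [3, 7], since max 7. Group A: [4, 7], since max 7.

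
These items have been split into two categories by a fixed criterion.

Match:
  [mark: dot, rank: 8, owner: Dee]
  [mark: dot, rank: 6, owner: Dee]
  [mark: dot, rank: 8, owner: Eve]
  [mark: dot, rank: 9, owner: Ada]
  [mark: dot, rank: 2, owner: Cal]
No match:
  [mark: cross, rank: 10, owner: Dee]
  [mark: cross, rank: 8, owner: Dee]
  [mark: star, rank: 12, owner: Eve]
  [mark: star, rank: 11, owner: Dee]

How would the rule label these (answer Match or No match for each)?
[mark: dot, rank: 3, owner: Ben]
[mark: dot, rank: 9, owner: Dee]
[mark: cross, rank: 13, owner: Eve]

'Match' ⟺ mark is dot.

Match, Match, No match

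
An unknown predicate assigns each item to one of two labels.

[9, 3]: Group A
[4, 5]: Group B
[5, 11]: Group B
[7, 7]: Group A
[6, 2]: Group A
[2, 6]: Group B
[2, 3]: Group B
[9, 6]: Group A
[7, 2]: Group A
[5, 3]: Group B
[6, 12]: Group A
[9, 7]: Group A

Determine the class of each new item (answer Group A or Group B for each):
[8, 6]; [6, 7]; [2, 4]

'Group A' ⟺ first ≥ 6.
[8, 6]: first 8 — fits, so Group A. [6, 7]: first 6 — fits, so Group A. [2, 4]: first 2 — doesn't match, so Group B.

Group A, Group A, Group B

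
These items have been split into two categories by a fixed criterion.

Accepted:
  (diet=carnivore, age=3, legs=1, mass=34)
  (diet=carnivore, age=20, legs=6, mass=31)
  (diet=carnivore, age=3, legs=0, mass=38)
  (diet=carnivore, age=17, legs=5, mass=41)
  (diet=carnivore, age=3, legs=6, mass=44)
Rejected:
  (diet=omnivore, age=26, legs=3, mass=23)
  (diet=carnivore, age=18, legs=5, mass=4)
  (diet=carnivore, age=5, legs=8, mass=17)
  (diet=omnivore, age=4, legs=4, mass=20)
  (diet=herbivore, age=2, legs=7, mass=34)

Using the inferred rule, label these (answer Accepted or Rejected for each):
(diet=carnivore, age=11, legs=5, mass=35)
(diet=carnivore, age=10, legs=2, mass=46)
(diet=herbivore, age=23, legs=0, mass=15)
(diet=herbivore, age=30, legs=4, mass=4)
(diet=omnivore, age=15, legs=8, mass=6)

Accepted, Accepted, Rejected, Rejected, Rejected

All 'Accepted' examples share one property — diet is carnivore AND mass ≥ 20 — and every 'Rejected' example lacks it.
(diet=carnivore, age=11, legs=5, mass=35): Accepted (diet is carnivore, mass = 35).
(diet=carnivore, age=10, legs=2, mass=46): Accepted (diet is carnivore, mass = 46).
(diet=herbivore, age=23, legs=0, mass=15): Rejected (diet is herbivore, mass = 15).
(diet=herbivore, age=30, legs=4, mass=4): Rejected (diet is herbivore, mass = 4).
(diet=omnivore, age=15, legs=8, mass=6): Rejected (diet is omnivore, mass = 6).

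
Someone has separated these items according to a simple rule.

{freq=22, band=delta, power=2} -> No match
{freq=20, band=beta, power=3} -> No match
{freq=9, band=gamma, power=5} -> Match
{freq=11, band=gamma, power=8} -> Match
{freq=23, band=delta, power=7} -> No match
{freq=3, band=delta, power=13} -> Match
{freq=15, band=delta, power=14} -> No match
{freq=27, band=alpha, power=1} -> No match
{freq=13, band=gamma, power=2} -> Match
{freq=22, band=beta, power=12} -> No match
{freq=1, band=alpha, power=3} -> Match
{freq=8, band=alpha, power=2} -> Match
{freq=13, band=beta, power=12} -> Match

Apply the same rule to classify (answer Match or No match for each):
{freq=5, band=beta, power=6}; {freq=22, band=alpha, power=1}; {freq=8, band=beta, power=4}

Match, No match, Match

The rule appears to be: freq ≤ 13.
{freq=5, band=beta, power=6} — freq = 5, hence Match. {freq=22, band=alpha, power=1} — freq = 22, hence No match. {freq=8, band=beta, power=4} — freq = 8, hence Match.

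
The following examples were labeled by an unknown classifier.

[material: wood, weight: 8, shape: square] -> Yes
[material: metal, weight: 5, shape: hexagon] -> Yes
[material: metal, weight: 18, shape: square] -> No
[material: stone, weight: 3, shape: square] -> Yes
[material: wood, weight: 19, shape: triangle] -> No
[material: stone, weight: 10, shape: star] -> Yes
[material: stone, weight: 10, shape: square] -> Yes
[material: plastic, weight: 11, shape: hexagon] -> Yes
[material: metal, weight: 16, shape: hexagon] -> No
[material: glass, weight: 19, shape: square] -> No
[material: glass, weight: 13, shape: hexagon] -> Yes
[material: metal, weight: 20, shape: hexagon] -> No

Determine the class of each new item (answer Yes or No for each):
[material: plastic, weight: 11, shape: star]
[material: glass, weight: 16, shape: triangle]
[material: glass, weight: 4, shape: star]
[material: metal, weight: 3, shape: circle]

Yes, No, Yes, Yes

All 'Yes' examples share one property — weight ≤ 13 — and every 'No' example lacks it.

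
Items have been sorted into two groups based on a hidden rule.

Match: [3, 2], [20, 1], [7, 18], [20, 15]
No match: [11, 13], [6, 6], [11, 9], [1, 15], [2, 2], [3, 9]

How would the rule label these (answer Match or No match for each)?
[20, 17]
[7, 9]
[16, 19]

Match, No match, Match

The common property of the 'Match' items is: sum is odd. No 'No match' item has it.
[20, 17] → 20+17 = 37 → Match.
[7, 9] → 7+9 = 16 → No match.
[16, 19] → 16+19 = 35 → Match.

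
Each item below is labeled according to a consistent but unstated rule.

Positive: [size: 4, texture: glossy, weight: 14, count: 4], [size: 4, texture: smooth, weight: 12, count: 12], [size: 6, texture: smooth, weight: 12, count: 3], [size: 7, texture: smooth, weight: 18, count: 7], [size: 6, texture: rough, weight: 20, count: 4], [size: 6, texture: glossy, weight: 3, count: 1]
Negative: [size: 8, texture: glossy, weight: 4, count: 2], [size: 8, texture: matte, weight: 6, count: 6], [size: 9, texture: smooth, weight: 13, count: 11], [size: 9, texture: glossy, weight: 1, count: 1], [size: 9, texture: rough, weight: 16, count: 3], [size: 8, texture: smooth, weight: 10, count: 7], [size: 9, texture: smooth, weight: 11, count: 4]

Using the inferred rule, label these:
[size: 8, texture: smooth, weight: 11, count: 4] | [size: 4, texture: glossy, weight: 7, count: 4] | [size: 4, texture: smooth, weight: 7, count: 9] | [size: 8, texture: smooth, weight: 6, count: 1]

Negative, Positive, Positive, Negative

Every 'Positive' example satisfies: size ≤ 7. None of the 'Negative' examples do.
[size: 8, texture: smooth, weight: 11, count: 4]: size = 8, does not fit → Negative. [size: 4, texture: glossy, weight: 7, count: 4]: size = 4, checks out → Positive. [size: 4, texture: smooth, weight: 7, count: 9]: size = 4, checks out → Positive. [size: 8, texture: smooth, weight: 6, count: 1]: size = 8, does not fit → Negative.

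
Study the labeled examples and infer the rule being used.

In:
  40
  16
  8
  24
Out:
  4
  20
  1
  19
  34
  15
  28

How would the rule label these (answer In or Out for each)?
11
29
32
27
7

A rule that fits every label: multiple of 8 — true of each 'In' example, false of each 'Out' one.
11 → 11 = 8·1 + 3 → Out.
29 → 29 = 8·3 + 5 → Out.
32 → 32 = 8·4 → In.
27 → 27 = 8·3 + 3 → Out.
7 → 7 = 8·0 + 7 → Out.

Out, Out, In, Out, Out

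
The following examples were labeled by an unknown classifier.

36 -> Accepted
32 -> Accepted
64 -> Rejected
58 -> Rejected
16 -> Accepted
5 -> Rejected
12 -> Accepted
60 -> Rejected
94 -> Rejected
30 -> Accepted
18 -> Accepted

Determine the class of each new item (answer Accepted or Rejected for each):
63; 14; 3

Rule: even AND at most 36. This holds for each 'Accepted' example and fails for each 'Rejected' one.
63: 63 is odd, 63 > 36 — doesn't match, so Rejected. 14: 14 is even, 14 ≤ 36 — satisfies this, so Accepted. 3: 3 is odd, 3 ≤ 36 — doesn't match, so Rejected.

Rejected, Accepted, Rejected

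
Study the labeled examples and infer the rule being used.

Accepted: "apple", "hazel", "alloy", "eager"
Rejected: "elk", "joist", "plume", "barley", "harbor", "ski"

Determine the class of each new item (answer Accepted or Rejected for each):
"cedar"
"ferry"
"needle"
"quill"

Accepted, Rejected, Rejected, Rejected

The simplest hypothesis consistent with all the labels is: odd length AND contains 'a'.
"cedar" — length 5, has 'a', hence Accepted.
"ferry" — length 5, no 'a', hence Rejected.
"needle" — length 6, no 'a', hence Rejected.
"quill" — length 5, no 'a', hence Rejected.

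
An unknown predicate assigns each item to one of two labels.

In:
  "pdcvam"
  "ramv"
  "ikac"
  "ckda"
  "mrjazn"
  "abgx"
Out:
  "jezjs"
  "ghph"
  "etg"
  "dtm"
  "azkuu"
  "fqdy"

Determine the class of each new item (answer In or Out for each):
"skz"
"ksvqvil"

Out, Out

Rule: even length AND contains 'a'. This holds for each 'In' example and fails for each 'Out' one.
Out: "skz", since length 3, no 'a'.
Out: "ksvqvil", since length 7, no 'a'.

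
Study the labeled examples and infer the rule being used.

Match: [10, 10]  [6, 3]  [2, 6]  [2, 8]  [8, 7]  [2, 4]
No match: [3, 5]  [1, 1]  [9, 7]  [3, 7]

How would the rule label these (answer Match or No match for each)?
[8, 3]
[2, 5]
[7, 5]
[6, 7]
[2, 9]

Match, Match, No match, Match, Match

One predicate separates the groups cleanly: first is even.
[8, 3]: first 8, satisfies this → Match. [2, 5]: first 2, satisfies this → Match. [7, 5]: first 7, lacks this property → No match. [6, 7]: first 6, satisfies this → Match. [2, 9]: first 2, satisfies this → Match.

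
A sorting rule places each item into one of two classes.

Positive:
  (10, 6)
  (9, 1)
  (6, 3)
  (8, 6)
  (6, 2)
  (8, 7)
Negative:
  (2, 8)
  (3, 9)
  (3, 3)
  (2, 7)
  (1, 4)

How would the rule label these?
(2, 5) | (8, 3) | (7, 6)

The simplest hypothesis consistent with all the labels is: first > second.

Negative, Positive, Positive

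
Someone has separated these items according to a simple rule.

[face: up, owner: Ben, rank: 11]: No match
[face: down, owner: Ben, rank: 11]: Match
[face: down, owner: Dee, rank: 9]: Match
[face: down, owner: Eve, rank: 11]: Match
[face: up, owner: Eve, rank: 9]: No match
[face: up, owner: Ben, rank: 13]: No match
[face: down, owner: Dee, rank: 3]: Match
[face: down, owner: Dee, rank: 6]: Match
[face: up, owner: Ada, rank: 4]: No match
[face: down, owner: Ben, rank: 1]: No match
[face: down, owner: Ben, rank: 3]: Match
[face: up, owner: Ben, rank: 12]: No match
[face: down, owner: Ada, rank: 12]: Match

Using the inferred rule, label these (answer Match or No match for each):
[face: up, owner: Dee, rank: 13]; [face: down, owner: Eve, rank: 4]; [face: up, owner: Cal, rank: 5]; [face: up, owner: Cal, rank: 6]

The common property of the 'Match' items is: face is down AND rank ≥ 3. No 'No match' item has it.
[face: up, owner: Dee, rank: 13]: No match (face is up, rank = 13). [face: down, owner: Eve, rank: 4]: Match (face is down, rank = 4). [face: up, owner: Cal, rank: 5]: No match (face is up, rank = 5). [face: up, owner: Cal, rank: 6]: No match (face is up, rank = 6).

No match, Match, No match, No match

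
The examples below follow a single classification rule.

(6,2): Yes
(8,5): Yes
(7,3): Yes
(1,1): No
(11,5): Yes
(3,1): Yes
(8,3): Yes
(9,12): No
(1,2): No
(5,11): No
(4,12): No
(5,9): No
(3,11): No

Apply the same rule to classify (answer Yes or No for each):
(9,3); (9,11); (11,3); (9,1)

Rule: first > second. This holds for each 'Yes' example and fails for each 'No' one.

Yes, No, Yes, Yes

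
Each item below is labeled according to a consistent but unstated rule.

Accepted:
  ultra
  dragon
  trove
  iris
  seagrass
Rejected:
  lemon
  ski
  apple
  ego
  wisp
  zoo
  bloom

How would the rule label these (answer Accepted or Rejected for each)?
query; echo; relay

Accepted, Rejected, Accepted

One predicate separates the groups cleanly: contains 'r'.
query: has 'r' — has this property, so Accepted.
echo: no 'r' — fails this test, so Rejected.
relay: has 'r' — has this property, so Accepted.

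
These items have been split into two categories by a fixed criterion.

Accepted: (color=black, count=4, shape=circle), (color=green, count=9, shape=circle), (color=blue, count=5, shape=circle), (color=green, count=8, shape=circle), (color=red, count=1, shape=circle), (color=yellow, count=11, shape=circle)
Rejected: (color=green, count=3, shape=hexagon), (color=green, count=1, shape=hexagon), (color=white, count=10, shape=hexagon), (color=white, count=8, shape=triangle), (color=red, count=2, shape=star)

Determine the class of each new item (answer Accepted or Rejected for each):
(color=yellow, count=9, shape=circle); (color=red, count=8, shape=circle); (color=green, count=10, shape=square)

'Accepted' ⟺ shape is circle.

Accepted, Accepted, Rejected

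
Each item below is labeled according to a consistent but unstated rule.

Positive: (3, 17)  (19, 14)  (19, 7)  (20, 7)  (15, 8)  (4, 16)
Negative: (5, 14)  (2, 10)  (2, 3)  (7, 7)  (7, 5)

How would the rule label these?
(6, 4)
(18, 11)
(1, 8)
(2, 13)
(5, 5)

Negative, Positive, Negative, Negative, Negative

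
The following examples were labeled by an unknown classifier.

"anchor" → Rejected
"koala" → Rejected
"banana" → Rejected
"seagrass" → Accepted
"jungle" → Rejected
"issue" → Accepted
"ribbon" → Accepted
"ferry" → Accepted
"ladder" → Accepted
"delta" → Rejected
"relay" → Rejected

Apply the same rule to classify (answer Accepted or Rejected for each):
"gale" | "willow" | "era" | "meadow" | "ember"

Rejected, Accepted, Rejected, Rejected, Rejected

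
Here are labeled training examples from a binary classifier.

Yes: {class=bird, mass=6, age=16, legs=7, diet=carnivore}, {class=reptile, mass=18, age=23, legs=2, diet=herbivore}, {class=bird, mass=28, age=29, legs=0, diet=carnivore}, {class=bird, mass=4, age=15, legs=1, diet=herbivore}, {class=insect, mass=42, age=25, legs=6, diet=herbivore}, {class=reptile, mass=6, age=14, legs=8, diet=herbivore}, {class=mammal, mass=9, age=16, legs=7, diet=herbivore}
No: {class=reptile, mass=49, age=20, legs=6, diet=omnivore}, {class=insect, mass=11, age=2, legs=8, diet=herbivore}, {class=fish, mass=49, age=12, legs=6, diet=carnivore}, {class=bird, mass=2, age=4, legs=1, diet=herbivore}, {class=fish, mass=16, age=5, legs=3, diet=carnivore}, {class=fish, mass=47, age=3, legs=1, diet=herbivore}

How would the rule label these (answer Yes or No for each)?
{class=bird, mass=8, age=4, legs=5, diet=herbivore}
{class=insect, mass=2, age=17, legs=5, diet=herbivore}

No, Yes

The distinguishing property — mass ≤ 42 AND age ≥ 12 — holds for all the 'Yes' cases and none of the 'No' cases.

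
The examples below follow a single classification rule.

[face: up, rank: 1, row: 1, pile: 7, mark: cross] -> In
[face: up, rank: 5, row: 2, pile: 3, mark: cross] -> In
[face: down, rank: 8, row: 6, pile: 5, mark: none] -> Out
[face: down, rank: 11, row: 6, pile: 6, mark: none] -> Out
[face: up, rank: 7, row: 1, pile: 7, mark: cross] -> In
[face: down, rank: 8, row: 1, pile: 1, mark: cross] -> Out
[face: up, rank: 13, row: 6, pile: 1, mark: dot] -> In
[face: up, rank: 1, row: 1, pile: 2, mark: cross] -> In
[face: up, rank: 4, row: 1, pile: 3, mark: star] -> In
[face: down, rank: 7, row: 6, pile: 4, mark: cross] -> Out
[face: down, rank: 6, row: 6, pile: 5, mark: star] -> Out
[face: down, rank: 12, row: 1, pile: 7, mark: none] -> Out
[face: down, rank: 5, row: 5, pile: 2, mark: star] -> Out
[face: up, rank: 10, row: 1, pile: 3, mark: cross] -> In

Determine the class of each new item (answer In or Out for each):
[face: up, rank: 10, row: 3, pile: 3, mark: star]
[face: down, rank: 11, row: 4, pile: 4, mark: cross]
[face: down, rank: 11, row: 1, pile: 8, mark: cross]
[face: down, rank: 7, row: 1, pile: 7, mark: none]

Rule: face is up. This holds for each 'In' example and fails for each 'Out' one.
[face: up, rank: 10, row: 3, pile: 3, mark: star]: face is up, matches → In. [face: down, rank: 11, row: 4, pile: 4, mark: cross]: face is down, doesn't match → Out. [face: down, rank: 11, row: 1, pile: 8, mark: cross]: face is down, doesn't match → Out. [face: down, rank: 7, row: 1, pile: 7, mark: none]: face is down, doesn't match → Out.

In, Out, Out, Out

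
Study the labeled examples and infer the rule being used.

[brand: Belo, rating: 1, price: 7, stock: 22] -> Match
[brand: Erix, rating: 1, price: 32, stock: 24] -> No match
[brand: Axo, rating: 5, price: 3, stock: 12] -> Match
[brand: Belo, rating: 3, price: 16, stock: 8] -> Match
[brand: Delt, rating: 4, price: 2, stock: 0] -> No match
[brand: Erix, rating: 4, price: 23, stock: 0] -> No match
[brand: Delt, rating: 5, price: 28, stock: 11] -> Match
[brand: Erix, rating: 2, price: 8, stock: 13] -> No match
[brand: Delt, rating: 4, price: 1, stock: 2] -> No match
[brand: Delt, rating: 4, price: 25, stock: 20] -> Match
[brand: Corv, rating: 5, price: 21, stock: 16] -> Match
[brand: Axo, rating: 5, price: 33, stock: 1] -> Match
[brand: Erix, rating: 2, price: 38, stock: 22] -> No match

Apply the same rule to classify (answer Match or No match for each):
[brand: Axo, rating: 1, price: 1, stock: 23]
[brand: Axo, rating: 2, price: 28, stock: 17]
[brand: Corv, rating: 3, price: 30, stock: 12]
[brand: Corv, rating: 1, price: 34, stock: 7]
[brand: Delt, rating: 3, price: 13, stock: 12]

The common property of the 'Match' items is: brand is not Erix AND price ≥ 3. No 'No match' item has it.
[brand: Axo, rating: 1, price: 1, stock: 23]: brand is Axo, price = 1, lacks this property → No match. [brand: Axo, rating: 2, price: 28, stock: 17]: brand is Axo, price = 28, fits → Match. [brand: Corv, rating: 3, price: 30, stock: 12]: brand is Corv, price = 30, fits → Match. [brand: Corv, rating: 1, price: 34, stock: 7]: brand is Corv, price = 34, fits → Match. [brand: Delt, rating: 3, price: 13, stock: 12]: brand is Delt, price = 13, fits → Match.

No match, Match, Match, Match, Match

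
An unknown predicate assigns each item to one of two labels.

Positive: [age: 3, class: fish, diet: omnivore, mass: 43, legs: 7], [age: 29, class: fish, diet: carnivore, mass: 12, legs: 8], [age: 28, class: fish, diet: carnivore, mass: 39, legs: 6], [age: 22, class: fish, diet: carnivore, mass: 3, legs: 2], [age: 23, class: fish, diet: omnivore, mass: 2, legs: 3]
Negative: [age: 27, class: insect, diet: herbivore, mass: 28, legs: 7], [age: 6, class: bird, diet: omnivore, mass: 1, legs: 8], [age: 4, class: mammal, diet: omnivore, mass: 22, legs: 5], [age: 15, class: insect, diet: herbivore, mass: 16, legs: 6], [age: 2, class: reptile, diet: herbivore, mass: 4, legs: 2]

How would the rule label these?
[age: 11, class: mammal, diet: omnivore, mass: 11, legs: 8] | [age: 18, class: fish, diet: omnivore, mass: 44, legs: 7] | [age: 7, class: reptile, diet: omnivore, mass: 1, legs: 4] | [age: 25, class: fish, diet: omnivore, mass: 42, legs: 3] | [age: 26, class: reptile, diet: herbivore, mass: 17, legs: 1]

The classifier is using: class is fish.
Negative: [age: 11, class: mammal, diet: omnivore, mass: 11, legs: 8], since class is mammal.
Positive: [age: 18, class: fish, diet: omnivore, mass: 44, legs: 7], since class is fish.
Negative: [age: 7, class: reptile, diet: omnivore, mass: 1, legs: 4], since class is reptile.
Positive: [age: 25, class: fish, diet: omnivore, mass: 42, legs: 3], since class is fish.
Negative: [age: 26, class: reptile, diet: herbivore, mass: 17, legs: 1], since class is reptile.

Negative, Positive, Negative, Positive, Negative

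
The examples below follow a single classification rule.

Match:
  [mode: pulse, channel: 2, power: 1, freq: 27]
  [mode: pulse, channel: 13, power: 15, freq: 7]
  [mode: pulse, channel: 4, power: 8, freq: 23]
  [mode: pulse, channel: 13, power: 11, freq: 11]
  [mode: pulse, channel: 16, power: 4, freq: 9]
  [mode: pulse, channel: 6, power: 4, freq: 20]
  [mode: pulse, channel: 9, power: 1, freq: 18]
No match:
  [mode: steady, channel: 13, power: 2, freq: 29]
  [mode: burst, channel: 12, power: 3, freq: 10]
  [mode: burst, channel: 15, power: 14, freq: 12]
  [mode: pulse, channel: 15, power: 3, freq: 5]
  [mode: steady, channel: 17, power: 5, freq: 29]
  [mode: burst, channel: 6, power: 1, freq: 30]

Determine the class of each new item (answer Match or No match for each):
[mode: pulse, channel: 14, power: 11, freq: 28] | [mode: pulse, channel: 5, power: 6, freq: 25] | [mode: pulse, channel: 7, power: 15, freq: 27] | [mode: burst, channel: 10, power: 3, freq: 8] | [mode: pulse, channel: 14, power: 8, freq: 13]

The classifier is using: mode is pulse AND freq ≥ 7.
[mode: pulse, channel: 14, power: 11, freq: 28]: mode is pulse, freq = 28, checks out → Match. [mode: pulse, channel: 5, power: 6, freq: 25]: mode is pulse, freq = 25, checks out → Match. [mode: pulse, channel: 7, power: 15, freq: 27]: mode is pulse, freq = 27, checks out → Match. [mode: burst, channel: 10, power: 3, freq: 8]: mode is burst, freq = 8, does not satisfy this → No match. [mode: pulse, channel: 14, power: 8, freq: 13]: mode is pulse, freq = 13, checks out → Match.

Match, Match, Match, No match, Match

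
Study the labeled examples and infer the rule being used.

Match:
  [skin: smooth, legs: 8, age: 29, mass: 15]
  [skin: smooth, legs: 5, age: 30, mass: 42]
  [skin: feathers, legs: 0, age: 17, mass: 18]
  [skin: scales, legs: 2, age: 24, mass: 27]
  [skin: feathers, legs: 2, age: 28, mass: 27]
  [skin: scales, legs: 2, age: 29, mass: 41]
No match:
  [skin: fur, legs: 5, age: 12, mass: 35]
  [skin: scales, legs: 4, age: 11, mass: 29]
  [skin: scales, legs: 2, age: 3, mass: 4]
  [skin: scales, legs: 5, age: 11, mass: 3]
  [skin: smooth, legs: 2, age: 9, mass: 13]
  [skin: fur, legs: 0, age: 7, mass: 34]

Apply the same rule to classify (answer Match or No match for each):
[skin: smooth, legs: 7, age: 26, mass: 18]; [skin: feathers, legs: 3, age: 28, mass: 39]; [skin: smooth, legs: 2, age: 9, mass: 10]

Match, Match, No match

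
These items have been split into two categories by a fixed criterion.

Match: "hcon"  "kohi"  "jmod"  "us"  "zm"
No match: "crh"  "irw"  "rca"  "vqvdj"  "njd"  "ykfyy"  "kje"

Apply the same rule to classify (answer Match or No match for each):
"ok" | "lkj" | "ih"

Match, No match, Match

The common property of the 'Match' items is: even length. No 'No match' item has it.
"ok" → length 2 → Match.
"lkj" → length 3 → No match.
"ih" → length 2 → Match.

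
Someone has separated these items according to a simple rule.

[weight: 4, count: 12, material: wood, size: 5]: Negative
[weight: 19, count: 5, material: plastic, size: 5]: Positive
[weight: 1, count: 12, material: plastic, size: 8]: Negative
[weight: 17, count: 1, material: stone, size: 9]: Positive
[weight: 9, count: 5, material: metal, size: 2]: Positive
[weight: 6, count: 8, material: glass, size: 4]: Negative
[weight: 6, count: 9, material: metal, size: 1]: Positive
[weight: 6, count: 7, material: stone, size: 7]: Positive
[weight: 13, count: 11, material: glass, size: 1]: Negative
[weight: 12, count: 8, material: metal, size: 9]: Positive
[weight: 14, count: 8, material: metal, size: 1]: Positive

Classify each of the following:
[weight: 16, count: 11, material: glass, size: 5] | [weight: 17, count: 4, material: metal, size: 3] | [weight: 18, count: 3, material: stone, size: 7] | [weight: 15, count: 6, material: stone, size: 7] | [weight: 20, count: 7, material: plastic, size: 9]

Negative, Positive, Positive, Positive, Positive

All 'Positive' examples share one property — material is metal OR count ≤ 7 — and every 'Negative' example lacks it.
[weight: 16, count: 11, material: glass, size: 5] → material is glass, count = 11 → Negative.
[weight: 17, count: 4, material: metal, size: 3] → material is metal, count = 4 → Positive.
[weight: 18, count: 3, material: stone, size: 7] → material is stone, count = 3 → Positive.
[weight: 15, count: 6, material: stone, size: 7] → material is stone, count = 6 → Positive.
[weight: 20, count: 7, material: plastic, size: 9] → material is plastic, count = 7 → Positive.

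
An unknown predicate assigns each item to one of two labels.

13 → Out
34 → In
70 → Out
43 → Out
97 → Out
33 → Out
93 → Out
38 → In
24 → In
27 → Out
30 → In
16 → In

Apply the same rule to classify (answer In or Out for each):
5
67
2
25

Out, Out, In, Out

The pattern is that an item is 'In' exactly when: even AND at most 38.
Out: 5, since 5 is odd, 5 ≤ 38. Out: 67, since 67 is odd, 67 > 38. In: 2, since 2 is even, 2 ≤ 38. Out: 25, since 25 is odd, 25 ≤ 38.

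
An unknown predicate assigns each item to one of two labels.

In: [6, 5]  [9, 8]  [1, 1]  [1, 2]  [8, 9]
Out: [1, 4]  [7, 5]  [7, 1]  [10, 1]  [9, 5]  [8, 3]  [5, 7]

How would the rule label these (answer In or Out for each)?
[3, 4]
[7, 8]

In, In

The pattern is that an item is 'In' exactly when: |first − second| ≤ 1.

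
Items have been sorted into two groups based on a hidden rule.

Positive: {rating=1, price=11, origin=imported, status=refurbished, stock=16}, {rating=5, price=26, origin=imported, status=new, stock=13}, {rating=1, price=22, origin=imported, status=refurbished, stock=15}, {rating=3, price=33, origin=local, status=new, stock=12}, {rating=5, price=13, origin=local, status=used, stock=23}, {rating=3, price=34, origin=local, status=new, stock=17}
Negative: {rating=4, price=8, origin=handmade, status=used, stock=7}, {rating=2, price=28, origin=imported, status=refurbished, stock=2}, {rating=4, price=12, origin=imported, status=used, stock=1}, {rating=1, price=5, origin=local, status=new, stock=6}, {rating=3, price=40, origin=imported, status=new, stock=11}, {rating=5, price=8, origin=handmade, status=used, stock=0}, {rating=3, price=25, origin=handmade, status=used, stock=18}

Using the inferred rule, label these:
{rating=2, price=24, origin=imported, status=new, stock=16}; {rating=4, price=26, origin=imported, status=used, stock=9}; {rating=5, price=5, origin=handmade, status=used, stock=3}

The classifier is using: price ≠ 25 AND stock ≥ 12.
Positive: {rating=2, price=24, origin=imported, status=new, stock=16}, since price = 24, stock = 16.
Negative: {rating=4, price=26, origin=imported, status=used, stock=9}, since price = 26, stock = 9.
Negative: {rating=5, price=5, origin=handmade, status=used, stock=3}, since price = 5, stock = 3.

Positive, Negative, Negative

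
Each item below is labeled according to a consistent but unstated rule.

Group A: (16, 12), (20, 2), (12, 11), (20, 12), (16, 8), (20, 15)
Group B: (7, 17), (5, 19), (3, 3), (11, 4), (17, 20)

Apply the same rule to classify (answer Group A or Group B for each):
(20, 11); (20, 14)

Group A, Group A

One predicate separates the groups cleanly: first is even.
(20, 11): first 20 — fits, so Group A. (20, 14): first 20 — fits, so Group A.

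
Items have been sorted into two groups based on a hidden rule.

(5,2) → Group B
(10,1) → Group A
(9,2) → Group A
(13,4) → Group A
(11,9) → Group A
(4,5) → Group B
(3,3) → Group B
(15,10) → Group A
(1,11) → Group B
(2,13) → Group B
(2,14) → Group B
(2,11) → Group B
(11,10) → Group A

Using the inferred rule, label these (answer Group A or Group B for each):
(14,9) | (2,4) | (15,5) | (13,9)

Group A, Group B, Group A, Group A

The classifier is using: first ≥ 9.
(14,9): first 14 — checks out, so Group A.
(2,4): first 2 — doesn't match, so Group B.
(15,5): first 15 — checks out, so Group A.
(13,9): first 13 — checks out, so Group A.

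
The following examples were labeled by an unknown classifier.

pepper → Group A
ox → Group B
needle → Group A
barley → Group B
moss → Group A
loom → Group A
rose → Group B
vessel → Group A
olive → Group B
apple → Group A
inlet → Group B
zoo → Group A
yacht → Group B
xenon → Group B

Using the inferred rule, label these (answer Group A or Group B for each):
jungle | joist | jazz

Every 'Group A' example satisfies: has a double letter. None of the 'Group B' examples do.
Group B: jungle, since no doubled letter.
Group B: joist, since no doubled letter.
Group A: jazz, since 'zz' doubled.

Group B, Group B, Group A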